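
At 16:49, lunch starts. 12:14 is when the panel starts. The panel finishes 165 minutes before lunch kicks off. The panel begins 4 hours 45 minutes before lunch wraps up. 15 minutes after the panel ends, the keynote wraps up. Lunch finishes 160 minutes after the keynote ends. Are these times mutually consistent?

The panel ends at 16:49 − 165 min = 14:04.
The keynote ends at 14:04 + 15 min = 14:19.
Lunch ends at 14:19 + 160 min = 16:59.
The panel starts at 16:59 − 285 min = 12:14.
That matches the stated 12:14, so the schedule is consistent.

Yes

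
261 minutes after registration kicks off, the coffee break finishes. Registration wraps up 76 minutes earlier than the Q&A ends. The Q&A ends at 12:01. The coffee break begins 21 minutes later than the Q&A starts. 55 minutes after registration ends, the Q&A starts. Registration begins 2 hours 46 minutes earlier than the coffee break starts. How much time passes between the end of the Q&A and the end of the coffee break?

Registration ends at 12:01 − 76 min = 10:45.
The Q&A starts at 10:45 + 55 min = 11:40.
The coffee break starts at 11:40 + 21 min = 12:01.
Registration starts at 12:01 − 166 min = 09:15.
The coffee break ends at 09:15 + 261 min = 13:36.
From 12:01 to 13:36 is 95 minutes.

95 minutes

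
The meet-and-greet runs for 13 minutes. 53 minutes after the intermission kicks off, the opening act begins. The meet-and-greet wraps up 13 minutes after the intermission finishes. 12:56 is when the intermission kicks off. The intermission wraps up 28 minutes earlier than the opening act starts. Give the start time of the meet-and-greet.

13:21

The opening act starts at 12:56 + 53 min = 13:49.
The intermission ends at 13:49 − 28 min = 13:21.
The meet-and-greet ends at 13:21 + 13 min = 13:34.
The meet-and-greet starts at 13:34 − 13 min = 13:21.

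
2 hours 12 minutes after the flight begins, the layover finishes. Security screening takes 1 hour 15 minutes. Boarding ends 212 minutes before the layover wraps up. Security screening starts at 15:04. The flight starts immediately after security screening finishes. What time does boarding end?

Security screening ends at 15:04 + 75 min = 16:19.
So the flight starts at 16:19.
The layover ends at 16:19 + 132 min = 18:31.
Boarding ends at 18:31 − 212 min = 14:59.

14:59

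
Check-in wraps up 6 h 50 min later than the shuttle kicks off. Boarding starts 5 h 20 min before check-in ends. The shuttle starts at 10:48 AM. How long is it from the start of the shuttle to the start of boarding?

90 minutes

Check-in ends at 10:48 AM + 410 min = 5:38 PM.
Boarding starts at 5:38 PM − 320 min = 12:18 PM.
From 10:48 AM to 12:18 PM is 90 minutes.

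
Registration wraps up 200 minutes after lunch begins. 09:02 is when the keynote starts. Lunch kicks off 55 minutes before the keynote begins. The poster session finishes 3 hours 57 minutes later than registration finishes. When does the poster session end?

Lunch starts at 09:02 − 55 min = 08:07.
Registration ends at 08:07 + 200 min = 11:27.
The poster session ends at 11:27 + 237 min = 15:24.

15:24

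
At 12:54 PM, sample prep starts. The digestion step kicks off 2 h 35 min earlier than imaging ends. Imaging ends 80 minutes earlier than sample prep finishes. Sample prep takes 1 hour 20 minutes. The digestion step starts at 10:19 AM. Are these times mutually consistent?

Sample prep ends at 12:54 PM + 80 min = 2:14 PM.
Imaging ends at 2:14 PM − 80 min = 12:54 PM.
The digestion step starts at 12:54 PM − 155 min = 10:19 AM.
That matches the stated 10:19 AM, so the schedule is consistent.

Yes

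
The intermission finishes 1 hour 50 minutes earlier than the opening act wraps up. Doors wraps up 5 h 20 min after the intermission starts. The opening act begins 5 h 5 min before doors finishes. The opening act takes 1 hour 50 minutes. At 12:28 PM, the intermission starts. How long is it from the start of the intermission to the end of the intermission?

Doors ends at 12:28 PM + 320 min = 5:48 PM.
The opening act starts at 5:48 PM − 305 min = 12:43 PM.
The opening act ends at 12:43 PM + 110 min = 2:33 PM.
The intermission ends at 2:33 PM − 110 min = 12:43 PM.
From 12:28 PM to 12:43 PM is 15 minutes.

15 minutes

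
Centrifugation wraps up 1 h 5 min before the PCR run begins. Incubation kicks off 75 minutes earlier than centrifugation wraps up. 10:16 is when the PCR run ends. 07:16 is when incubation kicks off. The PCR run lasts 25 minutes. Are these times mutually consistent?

No

The PCR run starts at 10:16 − 25 min = 09:51.
Centrifugation ends at 09:51 − 65 min = 08:46.
Incubation starts at 08:46 − 75 min = 07:31.
But incubation is also said to start at 07:16 — a 15-minute conflict.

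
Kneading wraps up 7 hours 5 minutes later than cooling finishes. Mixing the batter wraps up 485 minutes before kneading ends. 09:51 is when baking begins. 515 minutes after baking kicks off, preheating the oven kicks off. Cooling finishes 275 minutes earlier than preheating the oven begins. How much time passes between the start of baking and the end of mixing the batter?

3 hours

Preheating the oven starts at 09:51 + 515 min = 18:26.
Cooling ends at 18:26 − 275 min = 13:51.
Kneading ends at 13:51 + 425 min = 20:56.
Mixing the batter ends at 20:56 − 485 min = 12:51.
From 09:51 to 12:51 is 3 hours.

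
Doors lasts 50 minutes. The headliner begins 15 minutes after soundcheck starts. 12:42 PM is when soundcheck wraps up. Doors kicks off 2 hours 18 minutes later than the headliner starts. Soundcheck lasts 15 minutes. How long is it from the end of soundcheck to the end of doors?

Soundcheck starts at 12:42 PM − 15 min = 12:27 PM.
The headliner starts at 12:27 PM + 15 min = 12:42 PM.
Doors starts at 12:42 PM + 138 min = 3:00 PM.
Doors ends at 3:00 PM + 50 min = 3:50 PM.
From 12:42 PM to 3:50 PM is 3 h 8 min.

3 h 8 min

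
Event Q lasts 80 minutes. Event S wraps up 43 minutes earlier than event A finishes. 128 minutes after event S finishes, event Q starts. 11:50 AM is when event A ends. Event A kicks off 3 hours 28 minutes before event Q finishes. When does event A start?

Event S ends at 11:50 AM − 43 min = 11:07 AM.
Event Q starts at 11:07 AM + 128 min = 1:15 PM.
Event Q ends at 1:15 PM + 80 min = 2:35 PM.
Event A starts at 2:35 PM − 208 min = 11:07 AM.

11:07 AM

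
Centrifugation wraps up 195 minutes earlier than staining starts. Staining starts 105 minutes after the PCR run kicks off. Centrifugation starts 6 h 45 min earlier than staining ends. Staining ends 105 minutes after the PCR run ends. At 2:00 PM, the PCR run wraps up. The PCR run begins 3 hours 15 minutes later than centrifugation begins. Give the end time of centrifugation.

10:45 AM

Staining ends at 2:00 PM + 105 min = 3:45 PM.
Centrifugation starts at 3:45 PM − 405 min = 9:00 AM.
The PCR run starts at 9:00 AM + 195 min = 12:15 PM.
Staining starts at 12:15 PM + 105 min = 2:00 PM.
Centrifugation ends at 2:00 PM − 195 min = 10:45 AM.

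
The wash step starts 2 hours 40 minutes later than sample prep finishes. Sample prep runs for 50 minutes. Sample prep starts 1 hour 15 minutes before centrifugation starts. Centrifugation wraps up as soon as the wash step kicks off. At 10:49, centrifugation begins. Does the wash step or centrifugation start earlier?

centrifugation

Sample prep starts at 10:49 − 75 min = 09:34.
Sample prep ends at 09:34 + 50 min = 10:24.
The wash step starts at 10:24 + 160 min = 13:04.
The wash step starts at 13:04 and centrifugation starts at 10:49, so centrifugation is first.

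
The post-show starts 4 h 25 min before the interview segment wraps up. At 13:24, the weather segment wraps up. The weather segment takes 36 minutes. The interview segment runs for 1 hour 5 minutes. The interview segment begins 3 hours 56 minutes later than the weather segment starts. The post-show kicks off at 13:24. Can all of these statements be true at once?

Yes

The weather segment starts at 13:24 − 36 min = 12:48.
The interview segment starts at 12:48 + 236 min = 16:44.
The interview segment ends at 16:44 + 65 min = 17:49.
The post-show starts at 17:49 − 265 min = 13:24.
That matches the stated 13:24, so the schedule is consistent.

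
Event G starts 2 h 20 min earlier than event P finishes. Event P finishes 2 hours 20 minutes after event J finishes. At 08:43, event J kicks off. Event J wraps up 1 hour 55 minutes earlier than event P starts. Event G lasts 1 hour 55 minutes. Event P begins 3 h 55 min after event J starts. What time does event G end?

12:38

Event P starts at 08:43 + 235 min = 12:38.
Event J ends at 12:38 − 115 min = 10:43.
Event P ends at 10:43 + 140 min = 13:03.
Event G starts at 13:03 − 140 min = 10:43.
Event G ends at 10:43 + 115 min = 12:38.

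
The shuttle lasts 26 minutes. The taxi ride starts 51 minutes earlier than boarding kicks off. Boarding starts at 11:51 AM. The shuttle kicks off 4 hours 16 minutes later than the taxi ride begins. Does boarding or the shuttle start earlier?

boarding

The taxi ride starts at 11:51 AM − 51 min = 11:00 AM.
The shuttle starts at 11:00 AM + 256 min = 3:16 PM.
Boarding starts at 11:51 AM and the shuttle starts at 3:16 PM, so boarding is first.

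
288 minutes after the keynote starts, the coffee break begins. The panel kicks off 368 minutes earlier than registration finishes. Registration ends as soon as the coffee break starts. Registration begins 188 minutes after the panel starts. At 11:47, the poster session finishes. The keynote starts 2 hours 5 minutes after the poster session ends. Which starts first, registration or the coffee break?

registration

The keynote starts at 11:47 + 125 min = 13:52.
The coffee break starts at 13:52 + 288 min = 18:40.
So registration ends at 18:40.
The panel starts at 18:40 − 368 min = 12:32.
Registration starts at 12:32 + 188 min = 15:40.
Registration starts at 15:40 and the coffee break starts at 18:40, so registration is first.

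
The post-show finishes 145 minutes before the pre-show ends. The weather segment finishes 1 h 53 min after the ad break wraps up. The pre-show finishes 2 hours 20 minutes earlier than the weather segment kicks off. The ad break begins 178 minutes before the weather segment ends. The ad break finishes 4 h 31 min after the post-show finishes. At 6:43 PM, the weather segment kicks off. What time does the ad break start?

The pre-show ends at 6:43 PM − 140 min = 4:23 PM.
The post-show ends at 4:23 PM − 145 min = 1:58 PM.
The ad break ends at 1:58 PM + 271 min = 6:29 PM.
The weather segment ends at 6:29 PM + 113 min = 8:22 PM.
The ad break starts at 8:22 PM − 178 min = 5:24 PM.

5:24 PM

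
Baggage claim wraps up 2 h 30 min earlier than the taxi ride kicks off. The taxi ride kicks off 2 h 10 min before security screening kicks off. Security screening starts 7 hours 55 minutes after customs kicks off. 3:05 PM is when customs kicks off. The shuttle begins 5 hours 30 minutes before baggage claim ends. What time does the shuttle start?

Security screening starts at 3:05 PM + 475 min = 11:00 PM.
The taxi ride starts at 11:00 PM − 130 min = 8:50 PM.
Baggage claim ends at 8:50 PM − 150 min = 6:20 PM.
The shuttle starts at 6:20 PM − 330 min = 12:50 PM.

12:50 PM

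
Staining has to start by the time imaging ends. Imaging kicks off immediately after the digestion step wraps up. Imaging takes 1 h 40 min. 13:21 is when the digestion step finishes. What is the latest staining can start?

15:01

Imaging starts at 13:21.
Imaging ends at 13:21 + 100 min = 15:01.
Staining is bounded by imaging, so the latest it can start is 15:01.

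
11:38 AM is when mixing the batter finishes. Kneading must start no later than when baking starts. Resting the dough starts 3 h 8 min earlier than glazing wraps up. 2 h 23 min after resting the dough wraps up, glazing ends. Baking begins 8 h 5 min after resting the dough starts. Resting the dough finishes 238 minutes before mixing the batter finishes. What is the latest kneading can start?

3:00 PM

Resting the dough ends at 11:38 AM − 238 min = 7:40 AM.
Glazing ends at 7:40 AM + 143 min = 10:03 AM.
Resting the dough starts at 10:03 AM − 188 min = 6:55 AM.
Baking starts at 6:55 AM + 485 min = 3:00 PM.
Kneading is bounded by baking, so the latest it can start is 3:00 PM.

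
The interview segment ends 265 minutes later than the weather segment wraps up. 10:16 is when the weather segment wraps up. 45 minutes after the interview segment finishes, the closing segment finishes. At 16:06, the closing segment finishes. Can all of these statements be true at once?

No

The interview segment ends at 10:16 + 265 min = 14:41.
The closing segment ends at 14:41 + 45 min = 15:26.
But the closing segment is also said to end at 16:06 — a 40-minute conflict.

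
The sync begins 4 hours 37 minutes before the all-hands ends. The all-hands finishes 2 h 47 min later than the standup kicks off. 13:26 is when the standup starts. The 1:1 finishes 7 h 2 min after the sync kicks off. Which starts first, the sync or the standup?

The all-hands ends at 13:26 + 167 min = 16:13.
The sync starts at 16:13 − 277 min = 11:36.
The sync starts at 11:36 and the standup starts at 13:26, so the sync is first.

the sync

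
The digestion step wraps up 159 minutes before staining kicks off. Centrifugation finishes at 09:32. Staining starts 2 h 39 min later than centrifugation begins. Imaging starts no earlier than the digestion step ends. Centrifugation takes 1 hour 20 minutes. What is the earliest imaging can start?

Centrifugation starts at 09:32 − 80 min = 08:12.
Staining starts at 08:12 + 159 min = 10:51.
The digestion step ends at 10:51 − 159 min = 08:12.
Imaging is bounded by the digestion step, so the earliest it can start is 08:12.

08:12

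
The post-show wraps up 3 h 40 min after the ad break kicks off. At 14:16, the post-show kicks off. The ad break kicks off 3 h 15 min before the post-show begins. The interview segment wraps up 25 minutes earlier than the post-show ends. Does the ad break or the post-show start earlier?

The ad break starts at 14:16 − 195 min = 11:01.
The ad break starts at 11:01 and the post-show starts at 14:16, so the ad break is first.

the ad break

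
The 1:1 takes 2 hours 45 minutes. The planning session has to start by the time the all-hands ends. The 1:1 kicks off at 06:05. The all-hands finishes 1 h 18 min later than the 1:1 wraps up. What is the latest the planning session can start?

10:08

The 1:1 ends at 06:05 + 165 min = 08:50.
The all-hands ends at 08:50 + 78 min = 10:08.
The planning session is bounded by the all-hands, so the latest it can start is 10:08.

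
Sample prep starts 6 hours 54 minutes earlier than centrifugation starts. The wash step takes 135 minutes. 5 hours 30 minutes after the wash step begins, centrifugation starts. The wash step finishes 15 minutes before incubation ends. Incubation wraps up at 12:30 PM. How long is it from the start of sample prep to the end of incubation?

The wash step ends at 12:30 PM − 15 min = 12:15 PM.
The wash step starts at 12:15 PM − 135 min = 10:00 AM.
Centrifugation starts at 10:00 AM + 330 min = 3:30 PM.
Sample prep starts at 3:30 PM − 414 min = 8:36 AM.
From 8:36 AM to 12:30 PM is 3 hours 54 minutes.

3 hours 54 minutes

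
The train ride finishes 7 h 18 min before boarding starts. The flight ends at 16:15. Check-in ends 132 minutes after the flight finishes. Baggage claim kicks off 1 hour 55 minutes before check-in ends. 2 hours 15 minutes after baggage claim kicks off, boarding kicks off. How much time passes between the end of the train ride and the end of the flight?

Check-in ends at 16:15 + 132 min = 18:27.
Baggage claim starts at 18:27 − 115 min = 16:32.
Boarding starts at 16:32 + 135 min = 18:47.
The train ride ends at 18:47 − 438 min = 11:29.
From 11:29 to 16:15 is 286 minutes.

286 minutes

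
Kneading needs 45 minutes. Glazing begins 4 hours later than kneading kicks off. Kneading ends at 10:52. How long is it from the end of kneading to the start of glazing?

Kneading starts at 10:52 − 45 min = 10:07.
Glazing starts at 10:07 + 240 min = 14:07.
From 10:52 to 14:07 is 3 hours 15 minutes.

3 hours 15 minutes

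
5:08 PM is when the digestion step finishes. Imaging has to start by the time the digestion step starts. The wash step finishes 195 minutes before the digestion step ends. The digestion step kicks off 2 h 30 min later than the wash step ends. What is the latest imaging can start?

The wash step ends at 5:08 PM − 195 min = 1:53 PM.
The digestion step starts at 1:53 PM + 150 min = 4:23 PM.
Imaging is bounded by the digestion step, so the latest it can start is 4:23 PM.

4:23 PM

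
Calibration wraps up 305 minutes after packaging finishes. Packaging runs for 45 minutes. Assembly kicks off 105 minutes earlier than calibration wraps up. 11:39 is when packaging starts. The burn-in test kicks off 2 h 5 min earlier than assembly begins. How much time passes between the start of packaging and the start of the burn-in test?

Packaging ends at 11:39 + 45 min = 12:24.
Calibration ends at 12:24 + 305 min = 17:29.
Assembly starts at 17:29 − 105 min = 15:44.
The burn-in test starts at 15:44 − 125 min = 13:39.
From 11:39 to 13:39 is 2 hours.

2 hours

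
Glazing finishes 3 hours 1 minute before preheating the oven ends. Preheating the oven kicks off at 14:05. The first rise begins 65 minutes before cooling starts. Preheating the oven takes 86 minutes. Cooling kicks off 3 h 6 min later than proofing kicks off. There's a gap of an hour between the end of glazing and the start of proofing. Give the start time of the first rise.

15:31

Preheating the oven ends at 14:05 + 86 min = 15:31.
Glazing ends at 15:31 − 181 min = 12:30.
Proofing starts at 12:30 + 60 min = 13:30.
Cooling starts at 13:30 + 186 min = 16:36.
The first rise starts at 16:36 − 65 min = 15:31.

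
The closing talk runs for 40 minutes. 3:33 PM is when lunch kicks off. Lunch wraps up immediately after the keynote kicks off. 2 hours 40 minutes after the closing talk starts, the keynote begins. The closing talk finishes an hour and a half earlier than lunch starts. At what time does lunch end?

4:03 PM

The closing talk ends at 3:33 PM − 90 min = 2:03 PM.
The closing talk starts at 2:03 PM − 40 min = 1:23 PM.
The keynote starts at 1:23 PM + 160 min = 4:03 PM.
So lunch ends at 4:03 PM.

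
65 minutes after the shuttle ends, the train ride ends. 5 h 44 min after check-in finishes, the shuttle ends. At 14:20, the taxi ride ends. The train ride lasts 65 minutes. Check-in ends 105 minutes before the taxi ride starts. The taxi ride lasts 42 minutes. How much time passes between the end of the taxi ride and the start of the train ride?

3 h 17 min

The taxi ride starts at 14:20 − 42 min = 13:38.
Check-in ends at 13:38 − 105 min = 11:53.
The shuttle ends at 11:53 + 344 min = 17:37.
The train ride ends at 17:37 + 65 min = 18:42.
The train ride starts at 18:42 − 65 min = 17:37.
From 14:20 to 17:37 is 3 h 17 min.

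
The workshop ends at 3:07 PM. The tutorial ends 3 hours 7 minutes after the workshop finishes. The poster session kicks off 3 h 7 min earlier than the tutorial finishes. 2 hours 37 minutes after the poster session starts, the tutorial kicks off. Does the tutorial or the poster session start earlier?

The tutorial ends at 3:07 PM + 187 min = 6:14 PM.
The poster session starts at 6:14 PM − 187 min = 3:07 PM.
The tutorial starts at 3:07 PM + 157 min = 5:44 PM.
The tutorial starts at 5:44 PM and the poster session starts at 3:07 PM, so the poster session is first.

the poster session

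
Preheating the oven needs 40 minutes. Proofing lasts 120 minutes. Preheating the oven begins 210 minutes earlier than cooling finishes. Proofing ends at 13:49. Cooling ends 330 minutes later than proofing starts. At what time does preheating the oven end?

Proofing starts at 13:49 − 120 min = 11:49.
Cooling ends at 11:49 + 330 min = 17:19.
Preheating the oven starts at 17:19 − 210 min = 13:49.
Preheating the oven ends at 13:49 + 40 min = 14:29.

14:29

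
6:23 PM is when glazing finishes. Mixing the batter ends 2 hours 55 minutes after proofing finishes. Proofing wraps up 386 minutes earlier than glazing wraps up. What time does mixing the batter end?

2:52 PM

Proofing ends at 6:23 PM − 386 min = 11:57 AM.
Mixing the batter ends at 11:57 AM + 175 min = 2:52 PM.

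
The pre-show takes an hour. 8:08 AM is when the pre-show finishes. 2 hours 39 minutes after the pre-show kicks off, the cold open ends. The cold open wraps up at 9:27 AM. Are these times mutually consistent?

The pre-show starts at 8:08 AM − 60 min = 7:08 AM.
The cold open ends at 7:08 AM + 159 min = 9:47 AM.
But the cold open is also said to end at 9:27 AM — a 20-minute conflict.

No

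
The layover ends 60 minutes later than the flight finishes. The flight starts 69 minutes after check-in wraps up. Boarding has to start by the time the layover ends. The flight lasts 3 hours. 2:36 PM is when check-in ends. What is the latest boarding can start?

7:45 PM

The flight starts at 2:36 PM + 69 min = 3:45 PM.
The flight ends at 3:45 PM + 180 min = 6:45 PM.
The layover ends at 6:45 PM + 60 min = 7:45 PM.
Boarding is bounded by the layover, so the latest it can start is 7:45 PM.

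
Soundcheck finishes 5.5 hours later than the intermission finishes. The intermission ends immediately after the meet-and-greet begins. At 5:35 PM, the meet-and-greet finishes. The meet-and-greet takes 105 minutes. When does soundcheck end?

The meet-and-greet starts at 5:35 PM − 105 min = 3:50 PM.
So the intermission ends at 3:50 PM.
Soundcheck ends at 3:50 PM + 330 min = 9:20 PM.

9:20 PM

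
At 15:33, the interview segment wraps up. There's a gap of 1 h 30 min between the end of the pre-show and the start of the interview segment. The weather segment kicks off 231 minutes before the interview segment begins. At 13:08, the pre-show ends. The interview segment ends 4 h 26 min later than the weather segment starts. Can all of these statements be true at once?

The interview segment starts at 13:08 + 90 min = 14:38.
The weather segment starts at 14:38 − 231 min = 10:47.
The interview segment ends at 10:47 + 266 min = 15:13.
But the interview segment is also said to end at 15:33 — a 20-minute conflict.

No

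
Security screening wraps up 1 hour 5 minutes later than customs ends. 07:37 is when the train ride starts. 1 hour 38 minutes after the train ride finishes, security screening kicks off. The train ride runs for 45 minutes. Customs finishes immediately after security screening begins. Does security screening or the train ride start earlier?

the train ride

The train ride ends at 07:37 + 45 min = 08:22.
Security screening starts at 08:22 + 98 min = 10:00.
Security screening starts at 10:00 and the train ride starts at 07:37, so the train ride is first.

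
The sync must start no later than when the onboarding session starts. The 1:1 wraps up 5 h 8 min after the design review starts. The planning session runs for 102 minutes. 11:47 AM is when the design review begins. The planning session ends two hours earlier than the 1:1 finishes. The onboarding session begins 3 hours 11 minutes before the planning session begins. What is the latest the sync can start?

The 1:1 ends at 11:47 AM + 308 min = 4:55 PM.
The planning session ends at 4:55 PM − 120 min = 2:55 PM.
The planning session starts at 2:55 PM − 102 min = 1:13 PM.
The onboarding session starts at 1:13 PM − 191 min = 10:02 AM.
The sync is bounded by the onboarding session, so the latest it can start is 10:02 AM.

10:02 AM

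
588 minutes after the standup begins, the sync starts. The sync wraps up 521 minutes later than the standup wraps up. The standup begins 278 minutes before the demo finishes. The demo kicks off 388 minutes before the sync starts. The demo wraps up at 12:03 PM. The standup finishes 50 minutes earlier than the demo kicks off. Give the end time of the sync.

The standup starts at 12:03 PM − 278 min = 7:25 AM.
The sync starts at 7:25 AM + 588 min = 5:13 PM.
The demo starts at 5:13 PM − 388 min = 10:45 AM.
The standup ends at 10:45 AM − 50 min = 9:55 AM.
The sync ends at 9:55 AM + 521 min = 6:36 PM.

6:36 PM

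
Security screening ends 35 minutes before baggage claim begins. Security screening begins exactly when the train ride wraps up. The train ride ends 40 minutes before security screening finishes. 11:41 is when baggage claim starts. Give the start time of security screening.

Security screening ends at 11:41 − 35 min = 11:06.
The train ride ends at 11:06 − 40 min = 10:26.
So security screening starts at 10:26.

10:26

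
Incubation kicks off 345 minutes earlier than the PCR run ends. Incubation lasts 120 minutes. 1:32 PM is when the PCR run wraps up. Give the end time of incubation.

9:47 AM

Incubation starts at 1:32 PM − 345 min = 7:47 AM.
Incubation ends at 7:47 AM + 120 min = 9:47 AM.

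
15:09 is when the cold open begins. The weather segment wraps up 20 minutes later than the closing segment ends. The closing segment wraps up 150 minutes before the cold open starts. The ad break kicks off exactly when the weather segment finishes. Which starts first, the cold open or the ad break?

the ad break

The closing segment ends at 15:09 − 150 min = 12:39.
The weather segment ends at 12:39 + 20 min = 12:59.
So the ad break starts at 12:59.
The cold open starts at 15:09 and the ad break starts at 12:59, so the ad break is first.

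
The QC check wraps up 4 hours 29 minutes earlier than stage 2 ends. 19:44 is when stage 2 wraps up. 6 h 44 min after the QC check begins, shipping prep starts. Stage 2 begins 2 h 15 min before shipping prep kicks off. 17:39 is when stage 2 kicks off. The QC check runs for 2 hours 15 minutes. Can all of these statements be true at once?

No

The QC check ends at 19:44 − 269 min = 15:15.
The QC check starts at 15:15 − 135 min = 13:00.
Shipping prep starts at 13:00 + 404 min = 19:44.
Stage 2 starts at 19:44 − 135 min = 17:29.
But stage 2 is also said to start at 17:39 — a 10-minute conflict.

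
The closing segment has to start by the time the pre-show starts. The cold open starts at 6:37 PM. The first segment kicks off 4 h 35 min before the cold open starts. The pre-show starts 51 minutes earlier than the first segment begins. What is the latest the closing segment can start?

1:11 PM

The first segment starts at 6:37 PM − 275 min = 2:02 PM.
The pre-show starts at 2:02 PM − 51 min = 1:11 PM.
The closing segment is bounded by the pre-show, so the latest it can start is 1:11 PM.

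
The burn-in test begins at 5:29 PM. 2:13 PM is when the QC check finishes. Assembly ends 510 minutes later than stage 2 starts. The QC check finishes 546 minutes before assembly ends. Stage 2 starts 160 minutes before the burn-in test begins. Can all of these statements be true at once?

Yes

Stage 2 starts at 5:29 PM − 160 min = 2:49 PM.
Assembly ends at 2:49 PM + 510 min = 11:19 PM.
The QC check ends at 11:19 PM − 546 min = 2:13 PM.
That matches the stated 2:13 PM, so the schedule is consistent.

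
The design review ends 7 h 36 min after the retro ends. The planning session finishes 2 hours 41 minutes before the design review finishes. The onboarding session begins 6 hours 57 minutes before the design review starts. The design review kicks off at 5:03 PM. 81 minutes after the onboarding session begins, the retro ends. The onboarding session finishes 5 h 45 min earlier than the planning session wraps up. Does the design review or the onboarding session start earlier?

the onboarding session

The onboarding session starts at 5:03 PM − 417 min = 10:06 AM.
The design review starts at 5:03 PM and the onboarding session starts at 10:06 AM, so the onboarding session is first.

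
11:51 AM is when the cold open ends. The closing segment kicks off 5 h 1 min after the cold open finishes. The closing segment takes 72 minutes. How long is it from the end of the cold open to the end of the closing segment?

373 minutes

The closing segment starts at 11:51 AM + 301 min = 4:52 PM.
The closing segment ends at 4:52 PM + 72 min = 6:04 PM.
From 11:51 AM to 6:04 PM is 373 minutes.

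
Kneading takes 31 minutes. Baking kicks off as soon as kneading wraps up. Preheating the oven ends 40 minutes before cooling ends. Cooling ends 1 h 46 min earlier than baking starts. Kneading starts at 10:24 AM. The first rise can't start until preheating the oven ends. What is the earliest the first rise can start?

Kneading ends at 10:24 AM + 31 min = 10:55 AM.
So baking starts at 10:55 AM.
Cooling ends at 10:55 AM − 106 min = 9:09 AM.
Preheating the oven ends at 9:09 AM − 40 min = 8:29 AM.
The first rise is bounded by preheating the oven, so the earliest it can start is 8:29 AM.

8:29 AM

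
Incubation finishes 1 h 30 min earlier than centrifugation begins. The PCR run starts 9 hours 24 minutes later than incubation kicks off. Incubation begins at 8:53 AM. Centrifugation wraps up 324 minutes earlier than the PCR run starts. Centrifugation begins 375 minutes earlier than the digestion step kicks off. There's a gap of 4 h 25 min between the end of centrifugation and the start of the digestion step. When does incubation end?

The PCR run starts at 8:53 AM + 564 min = 6:17 PM.
Centrifugation ends at 6:17 PM − 324 min = 12:53 PM.
The digestion step starts at 12:53 PM + 265 min = 5:18 PM.
Centrifugation starts at 5:18 PM − 375 min = 11:03 AM.
Incubation ends at 11:03 AM − 90 min = 9:33 AM.

9:33 AM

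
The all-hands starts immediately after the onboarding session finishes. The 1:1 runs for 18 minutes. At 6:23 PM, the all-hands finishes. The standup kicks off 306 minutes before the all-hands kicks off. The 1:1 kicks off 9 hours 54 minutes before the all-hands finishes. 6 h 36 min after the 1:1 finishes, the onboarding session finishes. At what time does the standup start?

The 1:1 starts at 6:23 PM − 594 min = 8:29 AM.
The 1:1 ends at 8:29 AM + 18 min = 8:47 AM.
The onboarding session ends at 8:47 AM + 396 min = 3:23 PM.
So the all-hands starts at 3:23 PM.
The standup starts at 3:23 PM − 306 min = 10:17 AM.

10:17 AM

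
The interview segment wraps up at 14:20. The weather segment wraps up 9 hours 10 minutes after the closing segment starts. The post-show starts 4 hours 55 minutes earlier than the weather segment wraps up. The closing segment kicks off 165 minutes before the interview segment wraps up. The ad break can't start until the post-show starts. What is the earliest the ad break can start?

The closing segment starts at 14:20 − 165 min = 11:35.
The weather segment ends at 11:35 + 550 min = 20:45.
The post-show starts at 20:45 − 295 min = 15:50.
The ad break is bounded by the post-show, so the earliest it can start is 15:50.

15:50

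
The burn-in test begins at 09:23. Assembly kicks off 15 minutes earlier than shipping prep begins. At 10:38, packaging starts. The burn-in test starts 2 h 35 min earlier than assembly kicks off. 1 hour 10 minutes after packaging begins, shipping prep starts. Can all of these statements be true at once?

Shipping prep starts at 10:38 + 70 min = 11:48.
Assembly starts at 11:48 − 15 min = 11:33.
The burn-in test starts at 11:33 − 155 min = 08:58.
But the burn-in test is also said to start at 09:23 — a 25-minute conflict.

No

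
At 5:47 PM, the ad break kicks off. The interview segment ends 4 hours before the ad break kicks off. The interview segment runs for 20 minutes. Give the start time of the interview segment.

1:27 PM

The interview segment ends at 5:47 PM − 240 min = 1:47 PM.
The interview segment starts at 1:47 PM − 20 min = 1:27 PM.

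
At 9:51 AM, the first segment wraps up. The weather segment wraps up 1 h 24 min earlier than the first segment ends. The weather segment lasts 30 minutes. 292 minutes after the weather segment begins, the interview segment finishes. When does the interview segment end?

12:49 PM

The weather segment ends at 9:51 AM − 84 min = 8:27 AM.
The weather segment starts at 8:27 AM − 30 min = 7:57 AM.
The interview segment ends at 7:57 AM + 292 min = 12:49 PM.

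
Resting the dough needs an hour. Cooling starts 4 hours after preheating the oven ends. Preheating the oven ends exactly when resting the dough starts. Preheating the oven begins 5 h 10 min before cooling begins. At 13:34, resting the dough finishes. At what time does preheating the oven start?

Resting the dough starts at 13:34 − 60 min = 12:34.
So preheating the oven ends at 12:34.
Cooling starts at 12:34 + 240 min = 16:34.
Preheating the oven starts at 16:34 − 310 min = 11:24.

11:24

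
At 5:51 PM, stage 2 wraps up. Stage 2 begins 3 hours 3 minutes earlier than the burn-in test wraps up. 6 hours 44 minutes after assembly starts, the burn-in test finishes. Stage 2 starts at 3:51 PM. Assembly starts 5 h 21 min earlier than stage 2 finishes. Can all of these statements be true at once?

Assembly starts at 5:51 PM − 321 min = 12:30 PM.
The burn-in test ends at 12:30 PM + 404 min = 7:14 PM.
Stage 2 starts at 7:14 PM − 183 min = 4:11 PM.
But stage 2 is also said to start at 3:51 PM — a 20-minute conflict.

No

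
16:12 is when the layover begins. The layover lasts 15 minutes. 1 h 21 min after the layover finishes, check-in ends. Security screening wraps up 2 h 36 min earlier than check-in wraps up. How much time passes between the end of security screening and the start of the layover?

60 minutes

The layover ends at 16:12 + 15 min = 16:27.
Check-in ends at 16:27 + 81 min = 17:48.
Security screening ends at 17:48 − 156 min = 15:12.
From 15:12 to 16:12 is 60 minutes.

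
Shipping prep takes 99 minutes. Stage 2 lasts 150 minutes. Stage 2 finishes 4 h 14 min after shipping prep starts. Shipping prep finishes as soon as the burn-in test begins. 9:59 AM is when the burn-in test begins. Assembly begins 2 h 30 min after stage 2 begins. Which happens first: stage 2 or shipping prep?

shipping prep

Shipping prep ends at 9:59 AM.
Shipping prep starts at 9:59 AM − 99 min = 8:20 AM.
Stage 2 ends at 8:20 AM + 254 min = 12:34 PM.
Stage 2 starts at 12:34 PM − 150 min = 10:04 AM.
Stage 2 starts at 10:04 AM and shipping prep starts at 8:20 AM, so shipping prep is first.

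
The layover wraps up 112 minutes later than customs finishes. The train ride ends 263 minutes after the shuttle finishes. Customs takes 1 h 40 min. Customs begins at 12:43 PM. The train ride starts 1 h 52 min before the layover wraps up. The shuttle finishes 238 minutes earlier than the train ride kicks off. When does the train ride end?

2:48 PM

Customs ends at 12:43 PM + 100 min = 2:23 PM.
The layover ends at 2:23 PM + 112 min = 4:15 PM.
The train ride starts at 4:15 PM − 112 min = 2:23 PM.
The shuttle ends at 2:23 PM − 238 min = 10:25 AM.
The train ride ends at 10:25 AM + 263 min = 2:48 PM.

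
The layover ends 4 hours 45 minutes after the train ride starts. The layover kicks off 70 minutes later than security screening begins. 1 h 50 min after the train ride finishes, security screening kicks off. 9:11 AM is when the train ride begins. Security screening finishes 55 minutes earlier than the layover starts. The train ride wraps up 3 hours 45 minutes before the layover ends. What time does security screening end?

The layover ends at 9:11 AM + 285 min = 1:56 PM.
The train ride ends at 1:56 PM − 225 min = 10:11 AM.
Security screening starts at 10:11 AM + 110 min = 12:01 PM.
The layover starts at 12:01 PM + 70 min = 1:11 PM.
Security screening ends at 1:11 PM − 55 min = 12:16 PM.

12:16 PM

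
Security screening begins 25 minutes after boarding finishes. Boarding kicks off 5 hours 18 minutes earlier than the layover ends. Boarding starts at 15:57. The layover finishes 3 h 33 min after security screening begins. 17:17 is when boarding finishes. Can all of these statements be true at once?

Yes

Security screening starts at 17:17 + 25 min = 17:42.
The layover ends at 17:42 + 213 min = 21:15.
Boarding starts at 21:15 − 318 min = 15:57.
That matches the stated 15:57, so the schedule is consistent.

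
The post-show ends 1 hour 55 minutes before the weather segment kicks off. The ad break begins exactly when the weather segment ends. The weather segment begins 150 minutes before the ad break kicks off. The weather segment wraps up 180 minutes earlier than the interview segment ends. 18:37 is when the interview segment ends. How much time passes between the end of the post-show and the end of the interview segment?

7 hours 25 minutes

The weather segment ends at 18:37 − 180 min = 15:37.
So the ad break starts at 15:37.
The weather segment starts at 15:37 − 150 min = 13:07.
The post-show ends at 13:07 − 115 min = 11:12.
From 11:12 to 18:37 is 7 hours 25 minutes.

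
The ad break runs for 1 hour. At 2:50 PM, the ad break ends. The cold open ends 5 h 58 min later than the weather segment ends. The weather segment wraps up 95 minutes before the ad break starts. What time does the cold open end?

The ad break starts at 2:50 PM − 60 min = 1:50 PM.
The weather segment ends at 1:50 PM − 95 min = 12:15 PM.
The cold open ends at 12:15 PM + 358 min = 6:13 PM.

6:13 PM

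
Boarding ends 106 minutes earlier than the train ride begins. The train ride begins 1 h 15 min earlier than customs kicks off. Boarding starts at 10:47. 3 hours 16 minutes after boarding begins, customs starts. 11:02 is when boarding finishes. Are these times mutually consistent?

Customs starts at 10:47 + 196 min = 14:03.
The train ride starts at 14:03 − 75 min = 12:48.
Boarding ends at 12:48 − 106 min = 11:02.
That matches the stated 11:02, so the schedule is consistent.

Yes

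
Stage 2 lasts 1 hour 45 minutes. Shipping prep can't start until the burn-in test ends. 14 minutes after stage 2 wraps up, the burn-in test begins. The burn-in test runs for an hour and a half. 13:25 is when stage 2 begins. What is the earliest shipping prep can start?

16:54

Stage 2 ends at 13:25 + 105 min = 15:10.
The burn-in test starts at 15:10 + 14 min = 15:24.
The burn-in test ends at 15:24 + 90 min = 16:54.
Shipping prep is bounded by the burn-in test, so the earliest it can start is 16:54.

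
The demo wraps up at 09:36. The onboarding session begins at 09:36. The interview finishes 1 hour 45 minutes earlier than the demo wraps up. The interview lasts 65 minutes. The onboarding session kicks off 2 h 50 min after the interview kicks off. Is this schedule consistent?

The interview ends at 09:36 − 105 min = 07:51.
The interview starts at 07:51 − 65 min = 06:46.
The onboarding session starts at 06:46 + 170 min = 09:36.
That matches the stated 09:36, so the schedule is consistent.

Yes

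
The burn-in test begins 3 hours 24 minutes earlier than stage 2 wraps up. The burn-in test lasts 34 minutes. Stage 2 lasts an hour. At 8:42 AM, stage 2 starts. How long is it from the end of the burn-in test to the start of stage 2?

110 minutes

Stage 2 ends at 8:42 AM + 60 min = 9:42 AM.
The burn-in test starts at 9:42 AM − 204 min = 6:18 AM.
The burn-in test ends at 6:18 AM + 34 min = 6:52 AM.
From 6:52 AM to 8:42 AM is 110 minutes.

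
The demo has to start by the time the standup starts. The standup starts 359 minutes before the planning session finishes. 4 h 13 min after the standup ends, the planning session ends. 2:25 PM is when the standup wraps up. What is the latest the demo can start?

The planning session ends at 2:25 PM + 253 min = 6:38 PM.
The standup starts at 6:38 PM − 359 min = 12:39 PM.
The demo is bounded by the standup, so the latest it can start is 12:39 PM.

12:39 PM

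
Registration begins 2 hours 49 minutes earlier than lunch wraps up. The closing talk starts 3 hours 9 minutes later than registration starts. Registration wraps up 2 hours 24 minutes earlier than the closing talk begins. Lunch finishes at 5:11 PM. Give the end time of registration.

3:07 PM

Registration starts at 5:11 PM − 169 min = 2:22 PM.
The closing talk starts at 2:22 PM + 189 min = 5:31 PM.
Registration ends at 5:31 PM − 144 min = 3:07 PM.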